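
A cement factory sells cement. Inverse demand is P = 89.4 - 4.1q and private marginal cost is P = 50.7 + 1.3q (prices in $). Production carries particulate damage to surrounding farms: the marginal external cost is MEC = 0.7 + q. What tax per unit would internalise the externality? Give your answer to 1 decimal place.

Social marginal cost = private MC + MEC = 51.4 + 2.3q.
Set SMC = demand: 51.4 + 2.3q = 89.4 - 4.1q → q* = 5.9375.
The Pigouvian tax equals MEC at q*: 0.7 + 1.0×5.9375 = 6.6375.

tax = $6.6 per unit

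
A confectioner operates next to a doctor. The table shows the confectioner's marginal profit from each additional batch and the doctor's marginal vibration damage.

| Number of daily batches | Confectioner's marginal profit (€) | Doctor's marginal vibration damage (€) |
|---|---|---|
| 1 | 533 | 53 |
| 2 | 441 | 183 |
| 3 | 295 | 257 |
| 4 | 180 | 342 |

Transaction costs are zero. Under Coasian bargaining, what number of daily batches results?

3

Bargaining reaches the level where marginal profit last exceeds marginal vibration damage.
That holds through level 3 (295 ≥ 257) but not at 4 (180 < 342).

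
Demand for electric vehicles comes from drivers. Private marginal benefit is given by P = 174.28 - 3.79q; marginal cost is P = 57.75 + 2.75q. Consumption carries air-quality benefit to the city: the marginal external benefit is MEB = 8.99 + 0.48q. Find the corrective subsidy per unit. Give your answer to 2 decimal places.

Social marginal benefit = demand + MEB = 183.27 - 3.31q.
Set SMB = MC: 183.27 - 3.31q = 57.75 + 2.75q → q* = 20.7129.
The Pigouvian subsidy equals MEB at q*: 8.99 + 0.48×20.7129 = 18.9322.

subsidy = 18.93 per unit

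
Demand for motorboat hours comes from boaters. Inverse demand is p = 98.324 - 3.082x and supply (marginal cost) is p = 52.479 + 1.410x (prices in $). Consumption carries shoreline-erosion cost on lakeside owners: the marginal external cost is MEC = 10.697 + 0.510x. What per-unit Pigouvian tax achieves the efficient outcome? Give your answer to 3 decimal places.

Social marginal benefit = demand − MEC = 87.627 - 3.592x.
Set SMB = MC: 87.627 - 3.592x = 52.479 + 1.410x → x* = 7.0268.
The Pigouvian tax equals MEC at x*: 10.697 + 0.510×7.0268 = 14.2807.

tax = $14.281 per unit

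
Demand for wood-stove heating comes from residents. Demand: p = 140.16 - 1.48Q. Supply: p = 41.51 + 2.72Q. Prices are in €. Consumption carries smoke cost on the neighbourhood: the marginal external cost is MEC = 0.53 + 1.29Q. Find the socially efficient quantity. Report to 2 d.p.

Social marginal benefit = demand − MEC = 139.63 - 2.77Q.
Set SMB = MC: 139.63 - 2.77Q = 41.51 + 2.72Q → Q* = 17.8725.

Q* = 17.87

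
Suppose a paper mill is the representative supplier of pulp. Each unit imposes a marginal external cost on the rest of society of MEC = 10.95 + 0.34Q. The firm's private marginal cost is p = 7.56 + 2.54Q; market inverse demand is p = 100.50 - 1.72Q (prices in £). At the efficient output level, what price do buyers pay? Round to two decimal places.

Social marginal cost = private MC + MEC = 18.51 + 2.88Q.
Set SMC = demand: 18.51 + 2.88Q = 100.50 - 1.72Q → Q* = 17.8239.
Consumer price on the demand curve at Q*: 100.50 − 1.72×17.8239 = 69.8429.

P = £69.84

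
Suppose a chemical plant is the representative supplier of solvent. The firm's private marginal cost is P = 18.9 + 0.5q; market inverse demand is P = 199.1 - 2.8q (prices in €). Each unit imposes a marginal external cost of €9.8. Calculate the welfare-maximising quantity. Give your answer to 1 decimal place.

q* = 51.6

Social marginal cost = private MC + MEC = 28.7 + 0.5q.
Set SMC = demand: 28.7 + 0.5q = 199.1 - 2.8q → q* = 51.6364.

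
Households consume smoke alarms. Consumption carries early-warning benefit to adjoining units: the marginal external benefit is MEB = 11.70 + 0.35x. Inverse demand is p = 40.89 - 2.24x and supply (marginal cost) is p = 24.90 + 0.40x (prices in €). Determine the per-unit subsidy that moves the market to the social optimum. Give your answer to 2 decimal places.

Social marginal benefit = demand + MEB = 52.59 - 1.89x.
Set SMB = MC: 52.59 - 1.89x = 24.90 + 0.40x → x* = 12.0917.
The Pigouvian subsidy equals MEB at x*: 11.70 + 0.35×12.0917 = 15.9321.

subsidy = €15.93 per unit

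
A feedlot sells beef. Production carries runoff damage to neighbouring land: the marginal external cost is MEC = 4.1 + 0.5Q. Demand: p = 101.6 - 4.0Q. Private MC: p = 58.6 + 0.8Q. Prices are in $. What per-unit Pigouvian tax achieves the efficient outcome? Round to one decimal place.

tax = $7.8 per unit

Social marginal cost = private MC + MEC = 62.7 + 1.3Q.
Set SMC = demand: 62.7 + 1.3Q = 101.6 - 4.0Q → Q* = 7.3396.
The Pigouvian tax equals MEC at Q*: 4.1 + 0.5×7.3396 = 7.7698.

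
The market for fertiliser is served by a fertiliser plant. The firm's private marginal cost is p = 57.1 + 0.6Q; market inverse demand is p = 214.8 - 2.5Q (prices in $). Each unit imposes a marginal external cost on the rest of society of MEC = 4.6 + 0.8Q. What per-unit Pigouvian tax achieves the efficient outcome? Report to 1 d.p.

Social marginal cost = private MC + MEC = 61.7 + 1.4Q.
Set SMC = demand: 61.7 + 1.4Q = 214.8 - 2.5Q → Q* = 39.2564.
The Pigouvian tax equals MEC at Q*: 4.6 + 0.8×39.2564 = 36.0051.

tax = $36.0 per unit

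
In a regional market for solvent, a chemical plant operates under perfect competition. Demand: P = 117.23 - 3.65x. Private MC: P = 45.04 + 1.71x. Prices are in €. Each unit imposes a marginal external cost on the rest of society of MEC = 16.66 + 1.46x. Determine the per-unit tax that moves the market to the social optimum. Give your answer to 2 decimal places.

Social marginal cost = private MC + MEC = 61.70 + 3.17x.
Set SMC = demand: 61.70 + 3.17x = 117.23 - 3.65x → x* = 8.1422.
The Pigouvian tax equals MEC at x*: 16.66 + 1.46×8.1422 = 28.5476.

tax = €28.55 per unit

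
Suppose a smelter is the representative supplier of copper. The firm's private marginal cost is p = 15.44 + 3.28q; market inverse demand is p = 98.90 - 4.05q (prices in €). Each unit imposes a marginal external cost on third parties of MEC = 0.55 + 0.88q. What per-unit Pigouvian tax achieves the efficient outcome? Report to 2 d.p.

Social marginal cost = private MC + MEC = 15.99 + 4.16q.
Set SMC = demand: 15.99 + 4.16q = 98.90 - 4.05q → q* = 10.0987.
The Pigouvian tax equals MEC at q*: 0.55 + 0.88×10.0987 = 9.4369.

tax = €9.44 per unit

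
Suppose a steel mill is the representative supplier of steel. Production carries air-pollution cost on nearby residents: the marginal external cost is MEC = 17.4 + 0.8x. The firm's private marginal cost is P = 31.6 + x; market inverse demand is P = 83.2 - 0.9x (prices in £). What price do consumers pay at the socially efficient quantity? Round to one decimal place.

P = £71.8

Social marginal cost = private MC + MEC = 49.0 + 1.8x.
Set SMC = demand: 49.0 + 1.8x = 83.2 - 0.9x → x* = 12.6667.
Consumer price on the demand curve at x*: 83.2 − 0.9×12.6667 = 71.8000.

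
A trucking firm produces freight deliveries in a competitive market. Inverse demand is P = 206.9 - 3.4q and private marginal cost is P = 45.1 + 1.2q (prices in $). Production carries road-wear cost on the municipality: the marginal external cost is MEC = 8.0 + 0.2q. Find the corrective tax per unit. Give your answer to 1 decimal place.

tax = $14.4 per unit

Social marginal cost = private MC + MEC = 53.1 + 1.4q.
Set SMC = demand: 53.1 + 1.4q = 206.9 - 3.4q → q* = 32.0417.
The Pigouvian tax equals MEC at q*: 8.0 + 0.2×32.0417 = 14.4083.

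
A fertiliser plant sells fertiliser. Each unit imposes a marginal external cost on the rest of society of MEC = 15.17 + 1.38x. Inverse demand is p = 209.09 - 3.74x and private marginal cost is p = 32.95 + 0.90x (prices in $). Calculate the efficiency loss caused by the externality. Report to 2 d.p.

Market equilibrium (private): 32.95 + 0.90x = 209.09 - 3.74x → x_m = 37.9612.
Social marginal cost = private MC + MEC = 48.12 + 2.28x.
Set SMC = demand: 48.12 + 2.28x = 209.09 - 3.74x → x* = 26.7392.
Between x* and x_m the wedge SMC − demand runs linearly from 0 to MEC(x_m), so the loss is a triangle.
DWL = ½ × 11.2220 × 67.5565 = 379.0595.

DWL = $379.06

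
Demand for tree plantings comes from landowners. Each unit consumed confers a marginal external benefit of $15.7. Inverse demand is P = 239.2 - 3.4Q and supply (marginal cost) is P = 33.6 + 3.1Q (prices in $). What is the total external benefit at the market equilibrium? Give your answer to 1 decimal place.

$496.6

Market equilibrium (private): 33.6 + 3.1Q = 239.2 - 3.4Q → Q_m = 31.6308.
Total external benefit = MEB × Q_m = 15.7 × 31.6308 = 496.6036.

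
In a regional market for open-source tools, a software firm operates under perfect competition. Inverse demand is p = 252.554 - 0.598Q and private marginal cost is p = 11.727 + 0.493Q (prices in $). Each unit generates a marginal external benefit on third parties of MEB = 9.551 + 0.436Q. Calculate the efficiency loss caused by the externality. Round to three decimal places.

Market equilibrium (private): 11.727 + 0.493Q = 252.554 - 0.598Q → Q_m = 220.7397.
Social marginal cost = private MC − MEB = 2.176 + 0.057Q.
Set SMC = demand: 2.176 + 0.057Q = 252.554 - 0.598Q → Q* = 382.2565.
The loss is the area between SMC and demand from Q* to Q_m; with linear curves that's a triangle of height MEB(Q_m).
DWL = ½ × 161.5168 × 105.7935 = 8543.7138.

DWL = $8543.714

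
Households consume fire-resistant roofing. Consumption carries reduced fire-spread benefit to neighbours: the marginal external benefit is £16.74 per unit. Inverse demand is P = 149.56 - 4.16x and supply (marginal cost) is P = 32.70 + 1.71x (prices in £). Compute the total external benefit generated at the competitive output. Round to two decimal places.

£333.26

Market equilibrium (private): 32.70 + 1.71x = 149.56 - 4.16x → x_m = 19.9080.
Total external benefit = MEB × x_m = 16.74 × 19.9080 = 333.2599.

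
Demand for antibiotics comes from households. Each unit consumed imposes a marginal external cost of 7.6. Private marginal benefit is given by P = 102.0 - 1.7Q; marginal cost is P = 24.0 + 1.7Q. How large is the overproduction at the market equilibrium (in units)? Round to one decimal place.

2.2 units

Market equilibrium (private): 24.0 + 1.7Q = 102.0 - 1.7Q → Q_m = 22.9412.
Social marginal benefit = demand − MEC = 94.4 - 1.7Q.
Set SMB = MC: 94.4 - 1.7Q = 24.0 + 1.7Q → Q* = 20.7059.
Gap = |22.9412 − 20.7059| = 2.2353.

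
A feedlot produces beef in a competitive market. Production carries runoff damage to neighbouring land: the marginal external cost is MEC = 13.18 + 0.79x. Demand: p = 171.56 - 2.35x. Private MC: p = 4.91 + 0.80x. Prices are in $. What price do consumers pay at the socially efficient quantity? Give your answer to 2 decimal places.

P = $80.02

Social marginal cost = private MC + MEC = 18.09 + 1.59x.
Set SMC = demand: 18.09 + 1.59x = 171.56 - 2.35x → x* = 38.9518.
Consumer price on the demand curve at x*: 171.56 − 2.35×38.9518 = 80.0233.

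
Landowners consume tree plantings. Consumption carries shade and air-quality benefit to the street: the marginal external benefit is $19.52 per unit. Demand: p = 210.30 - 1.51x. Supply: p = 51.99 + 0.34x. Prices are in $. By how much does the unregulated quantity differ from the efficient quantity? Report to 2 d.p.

10.55 units

Market equilibrium (private): 51.99 + 0.34x = 210.30 - 1.51x → x_m = 85.5730.
Social marginal benefit = demand + MEB = 229.82 - 1.51x.
Set SMB = MC: 229.82 - 1.51x = 51.99 + 0.34x → x* = 96.1243.
Gap = |85.5730 − 96.1243| = 10.5513.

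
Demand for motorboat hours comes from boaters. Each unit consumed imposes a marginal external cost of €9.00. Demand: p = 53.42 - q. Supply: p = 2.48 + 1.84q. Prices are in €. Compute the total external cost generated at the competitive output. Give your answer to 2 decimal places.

€161.43

Market equilibrium (private): 2.48 + 1.84q = 53.42 - q → q_m = 17.9366.
Total external cost = MEC × q_m = 9.00 × 17.9366 = 161.4294.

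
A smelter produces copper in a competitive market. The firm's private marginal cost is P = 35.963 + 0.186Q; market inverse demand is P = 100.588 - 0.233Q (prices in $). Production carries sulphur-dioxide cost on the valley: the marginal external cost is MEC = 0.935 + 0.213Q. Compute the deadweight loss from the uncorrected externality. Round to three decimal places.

DWL = $903.151

Market equilibrium (private): 35.963 + 0.186Q = 100.588 - 0.233Q → Q_m = 154.2363.
Social marginal cost = private MC + MEC = 36.898 + 0.399Q.
Set SMC = demand: 36.898 + 0.399Q = 100.588 - 0.233Q → Q* = 100.7753.
Between Q* and Q_m the wedge SMC − demand runs linearly from 0 to MEC(Q_m), so the loss is a triangle.
DWL = ½ × 53.4610 × 33.7873 = 903.1514.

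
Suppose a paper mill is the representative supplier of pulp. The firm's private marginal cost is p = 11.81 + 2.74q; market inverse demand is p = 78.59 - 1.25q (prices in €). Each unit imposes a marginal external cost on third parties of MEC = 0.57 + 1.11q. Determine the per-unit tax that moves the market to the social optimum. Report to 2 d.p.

Social marginal cost = private MC + MEC = 12.38 + 3.85q.
Set SMC = demand: 12.38 + 3.85q = 78.59 - 1.25q → q* = 12.9824.
The Pigouvian tax equals MEC at q*: 0.57 + 1.11×12.9824 = 14.9805.

tax = €14.98 per unit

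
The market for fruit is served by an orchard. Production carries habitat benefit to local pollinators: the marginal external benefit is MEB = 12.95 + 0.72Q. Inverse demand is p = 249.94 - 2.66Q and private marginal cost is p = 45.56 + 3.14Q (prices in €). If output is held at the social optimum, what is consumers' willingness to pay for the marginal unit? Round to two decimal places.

P = €136.14

Social marginal cost = private MC − MEB = 32.61 + 2.42Q.
Set SMC = demand: 32.61 + 2.42Q = 249.94 - 2.66Q → Q* = 42.7815.
Consumer price on the demand curve at Q*: 249.94 − 2.66×42.7815 = 136.1412.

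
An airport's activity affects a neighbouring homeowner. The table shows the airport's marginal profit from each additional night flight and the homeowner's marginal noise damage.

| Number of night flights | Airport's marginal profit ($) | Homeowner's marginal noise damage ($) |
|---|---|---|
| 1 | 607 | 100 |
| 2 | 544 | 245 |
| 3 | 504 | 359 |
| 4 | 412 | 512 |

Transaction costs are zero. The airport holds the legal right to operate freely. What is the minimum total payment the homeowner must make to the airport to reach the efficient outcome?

Left alone the airport would choose level 4 (marginal profit stays positive).
Efficient level: k* = 3 (marginal profit ≥ marginal noise damage through 3).
The homeowner must at least cover the airport's forgone profit from cutting 4→3: 412 = 412.

$412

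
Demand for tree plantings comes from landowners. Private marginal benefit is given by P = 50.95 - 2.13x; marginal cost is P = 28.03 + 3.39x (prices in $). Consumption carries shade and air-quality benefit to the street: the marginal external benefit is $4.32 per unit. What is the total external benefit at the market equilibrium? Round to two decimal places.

$17.94

Market equilibrium (private): 28.03 + 3.39x = 50.95 - 2.13x → x_m = 4.1522.
Total external benefit = MEB × x_m = 4.32 × 4.1522 = 17.9375.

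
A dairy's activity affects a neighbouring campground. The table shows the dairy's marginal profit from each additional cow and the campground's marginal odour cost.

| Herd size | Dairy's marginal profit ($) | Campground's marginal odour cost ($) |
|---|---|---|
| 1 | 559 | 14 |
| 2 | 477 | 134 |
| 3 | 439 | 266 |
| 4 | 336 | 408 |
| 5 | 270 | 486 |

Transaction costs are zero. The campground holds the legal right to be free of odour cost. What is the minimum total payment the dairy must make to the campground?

Efficient level: marginal profit ≥ marginal odour cost through level 3, so k* = 3.
With the campground holding the right, the dairy must at least compensate total damage at k*: 14 + 134 + 266 = 414.

$414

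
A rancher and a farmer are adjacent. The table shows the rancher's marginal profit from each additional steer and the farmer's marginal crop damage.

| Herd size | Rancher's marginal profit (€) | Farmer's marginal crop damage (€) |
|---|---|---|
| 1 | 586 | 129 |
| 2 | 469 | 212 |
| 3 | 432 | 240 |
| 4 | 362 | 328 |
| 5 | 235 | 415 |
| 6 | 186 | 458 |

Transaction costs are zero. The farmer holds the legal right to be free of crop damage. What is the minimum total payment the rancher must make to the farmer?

Efficient level: marginal profit ≥ marginal crop damage through level 4, so k* = 4.
With the farmer holding the right, the rancher must at least compensate total damage at k*: 129 + 212 + 240 + 328 = 909.

€909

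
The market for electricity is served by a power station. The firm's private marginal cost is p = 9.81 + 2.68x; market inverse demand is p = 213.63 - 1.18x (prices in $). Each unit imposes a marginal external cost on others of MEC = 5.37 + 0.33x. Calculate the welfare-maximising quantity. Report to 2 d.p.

x* = 47.36

Social marginal cost = private MC + MEC = 15.18 + 3.01x.
Set SMC = demand: 15.18 + 3.01x = 213.63 - 1.18x → x* = 47.3628.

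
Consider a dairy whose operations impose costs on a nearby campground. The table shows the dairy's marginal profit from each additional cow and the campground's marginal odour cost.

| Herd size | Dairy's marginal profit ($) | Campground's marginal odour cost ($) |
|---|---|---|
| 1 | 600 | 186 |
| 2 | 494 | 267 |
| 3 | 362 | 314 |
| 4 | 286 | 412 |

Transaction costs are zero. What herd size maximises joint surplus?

Bargaining reaches the level where marginal profit last exceeds marginal odour cost.
That holds through level 3 (362 ≥ 314) but not at 4 (286 < 412).

3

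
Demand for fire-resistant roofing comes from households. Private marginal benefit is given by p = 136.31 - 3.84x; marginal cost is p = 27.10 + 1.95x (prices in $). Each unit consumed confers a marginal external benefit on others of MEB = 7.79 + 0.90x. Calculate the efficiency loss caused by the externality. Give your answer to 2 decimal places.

DWL = $62.71

Market equilibrium (private): 27.10 + 1.95x = 136.31 - 3.84x → x_m = 18.8618.
Social marginal benefit = demand + MEB = 144.10 - 2.94x.
Set SMB = MC: 144.10 - 2.94x = 27.10 + 1.95x → x* = 23.9264.
Between x* and x_m the wedge SMB − MC runs linearly from 0 to MEB(x_m), so the loss is a triangle.
DWL = ½ × 5.0646 × 24.7656 = 62.7139.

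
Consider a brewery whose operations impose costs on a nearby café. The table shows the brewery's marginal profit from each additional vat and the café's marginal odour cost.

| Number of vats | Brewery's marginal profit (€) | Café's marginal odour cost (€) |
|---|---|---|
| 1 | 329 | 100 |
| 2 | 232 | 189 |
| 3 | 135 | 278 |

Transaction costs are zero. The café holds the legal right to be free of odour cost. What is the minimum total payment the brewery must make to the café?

Efficient level: marginal profit ≥ marginal odour cost through level 2, so k* = 2.
With the café holding the right, the brewery must at least compensate total damage at k*: 100 + 189 = 289.

€289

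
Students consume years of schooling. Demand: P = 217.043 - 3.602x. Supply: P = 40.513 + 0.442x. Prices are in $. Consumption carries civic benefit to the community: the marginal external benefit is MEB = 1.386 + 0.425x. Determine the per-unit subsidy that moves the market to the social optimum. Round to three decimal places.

subsidy = $22.280 per unit

Social marginal benefit = demand + MEB = 218.429 - 3.177x.
Set SMB = MC: 218.429 - 3.177x = 40.513 + 0.442x → x* = 49.1616.
The Pigouvian subsidy equals MEB at x*: 1.386 + 0.425×49.1616 = 22.2797.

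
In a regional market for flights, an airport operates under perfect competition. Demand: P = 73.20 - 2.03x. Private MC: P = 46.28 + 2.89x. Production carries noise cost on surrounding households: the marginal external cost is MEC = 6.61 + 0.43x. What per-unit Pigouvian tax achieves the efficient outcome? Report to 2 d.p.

tax = 8.24 per unit

Social marginal cost = private MC + MEC = 52.89 + 3.32x.
Set SMC = demand: 52.89 + 3.32x = 73.20 - 2.03x → x* = 3.7963.
The Pigouvian tax equals MEC at x*: 6.61 + 0.43×3.7963 = 8.2424.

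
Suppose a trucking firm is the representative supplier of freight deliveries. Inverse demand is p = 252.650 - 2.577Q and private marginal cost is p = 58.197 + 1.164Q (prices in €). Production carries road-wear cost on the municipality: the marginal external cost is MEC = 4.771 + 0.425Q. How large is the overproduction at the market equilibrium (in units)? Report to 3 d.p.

Market equilibrium (private): 58.197 + 1.164Q = 252.650 - 2.577Q → Q_m = 51.9789.
Social marginal cost = private MC + MEC = 62.968 + 1.589Q.
Set SMC = demand: 62.968 + 1.589Q = 252.650 - 2.577Q → Q* = 45.5310.
Gap = |51.9789 − 45.5310| = 6.4479.

6.448 units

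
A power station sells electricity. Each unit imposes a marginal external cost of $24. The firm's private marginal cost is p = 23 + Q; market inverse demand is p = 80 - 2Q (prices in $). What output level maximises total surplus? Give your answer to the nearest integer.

Q* = 11

Social marginal cost = private MC + MEC = 47 + Q.
Set SMC = demand: 47 + Q = 80 - 2Q → Q* = 11.0000.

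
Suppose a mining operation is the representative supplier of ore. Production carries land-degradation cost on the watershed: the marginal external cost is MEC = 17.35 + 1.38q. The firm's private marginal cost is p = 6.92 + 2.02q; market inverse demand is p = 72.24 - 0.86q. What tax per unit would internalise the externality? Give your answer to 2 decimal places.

tax = 32.89 per unit

Social marginal cost = private MC + MEC = 24.27 + 3.40q.
Set SMC = demand: 24.27 + 3.40q = 72.24 - 0.86q → q* = 11.2606.
The Pigouvian tax equals MEC at q*: 17.35 + 1.38×11.2606 = 32.8896.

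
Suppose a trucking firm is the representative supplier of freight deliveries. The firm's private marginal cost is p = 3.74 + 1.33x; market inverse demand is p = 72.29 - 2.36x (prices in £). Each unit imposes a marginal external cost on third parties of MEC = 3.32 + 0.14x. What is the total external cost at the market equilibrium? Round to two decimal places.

£85.83

Market equilibrium (private): 3.74 + 1.33x = 72.29 - 2.36x → x_m = 18.5772.
Total external cost = ∫₀^{x_m} (3.32 + 0.14x) dx = 3.32×18.5772 + ½×0.14×18.5772² = 85.8342.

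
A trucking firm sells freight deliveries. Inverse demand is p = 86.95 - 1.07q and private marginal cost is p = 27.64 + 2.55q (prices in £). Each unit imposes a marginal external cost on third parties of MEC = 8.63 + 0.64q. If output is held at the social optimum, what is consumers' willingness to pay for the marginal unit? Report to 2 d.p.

Social marginal cost = private MC + MEC = 36.27 + 3.19q.
Set SMC = demand: 36.27 + 3.19q = 86.95 - 1.07q → q* = 11.8967.
Consumer price on the demand curve at q*: 86.95 − 1.07×11.8967 = 74.2205.

P = £74.22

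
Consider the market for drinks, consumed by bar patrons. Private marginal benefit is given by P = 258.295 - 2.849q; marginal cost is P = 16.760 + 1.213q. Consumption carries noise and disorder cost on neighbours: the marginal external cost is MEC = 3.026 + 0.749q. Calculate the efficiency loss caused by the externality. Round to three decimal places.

DWL = 235.112

Market equilibrium (private): 16.760 + 1.213q = 258.295 - 2.849q → q_m = 59.4621.
Social marginal benefit = demand − MEC = 255.269 - 3.598q.
Set SMB = MC: 255.269 - 3.598q = 16.760 + 1.213q → q* = 49.5758.
Between q* and q_m the wedge MC − SMB runs linearly from 0 to MEC(q_m), so the loss is a triangle.
DWL = ½ × 9.8863 × 47.5631 = 235.1115.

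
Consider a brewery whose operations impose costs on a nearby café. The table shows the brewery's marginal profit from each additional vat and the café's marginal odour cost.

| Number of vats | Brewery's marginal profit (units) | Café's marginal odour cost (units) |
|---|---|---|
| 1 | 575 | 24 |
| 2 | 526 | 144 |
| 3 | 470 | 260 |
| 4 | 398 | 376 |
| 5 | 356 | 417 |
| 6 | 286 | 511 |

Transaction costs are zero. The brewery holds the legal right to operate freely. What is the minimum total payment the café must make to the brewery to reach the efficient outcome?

Left alone the brewery would choose level 6 (marginal profit stays positive).
Efficient level: k* = 4 (marginal profit ≥ marginal odour cost through 4).
The café must at least cover the brewery's forgone profit from cutting 6→4: 356 + 286 = 642.

642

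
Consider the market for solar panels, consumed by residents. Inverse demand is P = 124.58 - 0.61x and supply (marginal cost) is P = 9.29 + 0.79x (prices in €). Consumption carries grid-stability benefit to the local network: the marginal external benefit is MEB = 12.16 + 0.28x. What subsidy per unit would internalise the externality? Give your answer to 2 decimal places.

subsidy = €44.02 per unit

Social marginal benefit = demand + MEB = 136.74 - 0.33x.
Set SMB = MC: 136.74 - 0.33x = 9.29 + 0.79x → x* = 113.7946.
The Pigouvian subsidy equals MEB at x*: 12.16 + 0.28×113.7946 = 44.0225.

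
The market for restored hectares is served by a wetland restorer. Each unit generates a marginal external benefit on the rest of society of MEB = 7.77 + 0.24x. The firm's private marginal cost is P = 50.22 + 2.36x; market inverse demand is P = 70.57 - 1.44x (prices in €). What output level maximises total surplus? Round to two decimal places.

Social marginal cost = private MC − MEB = 42.45 + 2.12x.
Set SMC = demand: 42.45 + 2.12x = 70.57 - 1.44x → x* = 7.8989.

x* = 7.90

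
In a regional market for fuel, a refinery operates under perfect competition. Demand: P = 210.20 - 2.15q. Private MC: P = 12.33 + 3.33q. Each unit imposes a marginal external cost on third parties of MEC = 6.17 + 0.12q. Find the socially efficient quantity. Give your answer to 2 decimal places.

q* = 34.23

Social marginal cost = private MC + MEC = 18.50 + 3.45q.
Set SMC = demand: 18.50 + 3.45q = 210.20 - 2.15q → q* = 34.2321.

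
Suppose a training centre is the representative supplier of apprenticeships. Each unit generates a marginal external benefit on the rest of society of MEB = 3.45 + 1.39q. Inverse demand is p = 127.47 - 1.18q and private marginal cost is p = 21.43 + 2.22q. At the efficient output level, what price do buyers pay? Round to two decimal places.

P = 63.19

Social marginal cost = private MC − MEB = 17.98 + 0.83q.
Set SMC = demand: 17.98 + 0.83q = 127.47 - 1.18q → q* = 54.4726.
Consumer price on the demand curve at q*: 127.47 − 1.18×54.4726 = 63.1923.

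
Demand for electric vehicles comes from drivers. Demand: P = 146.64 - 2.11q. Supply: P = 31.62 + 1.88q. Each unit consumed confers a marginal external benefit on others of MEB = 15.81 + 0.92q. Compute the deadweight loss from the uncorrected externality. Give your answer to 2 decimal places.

Market equilibrium (private): 31.62 + 1.88q = 146.64 - 2.11q → q_m = 28.8271.
Social marginal benefit = demand + MEB = 162.45 - 1.19q.
Set SMB = MC: 162.45 - 1.19q = 31.62 + 1.88q → q* = 42.6156.
Between q* and q_m the wedge SMB − MC runs linearly from 0 to MEB(q_m), so the loss is a triangle.
DWL = ½ × 13.7885 × 42.3309 = 291.8398.

DWL = 291.84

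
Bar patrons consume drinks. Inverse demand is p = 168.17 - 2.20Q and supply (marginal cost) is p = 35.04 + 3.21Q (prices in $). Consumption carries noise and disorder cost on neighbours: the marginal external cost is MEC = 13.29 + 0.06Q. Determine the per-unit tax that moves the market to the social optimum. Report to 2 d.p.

Social marginal benefit = demand − MEC = 154.88 - 2.26Q.
Set SMB = MC: 154.88 - 2.26Q = 35.04 + 3.21Q → Q* = 21.9086.
The Pigouvian tax equals MEC at Q*: 13.29 + 0.06×21.9086 = 14.6045.

tax = $14.60 per unit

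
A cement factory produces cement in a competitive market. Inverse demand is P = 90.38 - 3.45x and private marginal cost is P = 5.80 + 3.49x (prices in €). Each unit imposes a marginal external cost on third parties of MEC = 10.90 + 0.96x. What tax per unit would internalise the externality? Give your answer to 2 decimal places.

Social marginal cost = private MC + MEC = 16.70 + 4.45x.
Set SMC = demand: 16.70 + 4.45x = 90.38 - 3.45x → x* = 9.3266.
The Pigouvian tax equals MEC at x*: 10.90 + 0.96×9.3266 = 19.8535.

tax = €19.85 per unit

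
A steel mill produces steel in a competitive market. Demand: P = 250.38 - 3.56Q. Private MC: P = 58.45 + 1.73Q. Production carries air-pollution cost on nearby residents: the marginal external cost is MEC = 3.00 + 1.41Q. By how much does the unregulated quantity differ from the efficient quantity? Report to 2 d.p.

Market equilibrium (private): 58.45 + 1.73Q = 250.38 - 3.56Q → Q_m = 36.2817.
Social marginal cost = private MC + MEC = 61.45 + 3.14Q.
Set SMC = demand: 61.45 + 3.14Q = 250.38 - 3.56Q → Q* = 28.1985.
Gap = |36.2817 − 28.1985| = 8.0832.

8.08 units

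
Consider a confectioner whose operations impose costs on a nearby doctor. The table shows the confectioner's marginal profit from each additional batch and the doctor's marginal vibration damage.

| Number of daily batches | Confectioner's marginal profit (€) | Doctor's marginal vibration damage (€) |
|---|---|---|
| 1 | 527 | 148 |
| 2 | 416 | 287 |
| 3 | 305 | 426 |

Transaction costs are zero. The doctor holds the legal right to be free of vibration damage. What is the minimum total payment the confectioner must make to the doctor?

Efficient level: marginal profit ≥ marginal vibration damage through level 2, so k* = 2.
With the doctor holding the right, the confectioner must at least compensate total damage at k*: 148 + 287 = 435.

€435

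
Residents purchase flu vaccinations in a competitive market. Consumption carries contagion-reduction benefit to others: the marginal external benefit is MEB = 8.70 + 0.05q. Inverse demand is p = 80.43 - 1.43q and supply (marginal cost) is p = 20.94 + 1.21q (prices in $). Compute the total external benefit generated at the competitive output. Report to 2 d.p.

Market equilibrium (private): 20.94 + 1.21q = 80.43 - 1.43q → q_m = 22.5341.
Total external benefit = ∫₀^{q_m} (8.70 + 0.05q) dq = 8.70×22.5341 + ½×0.05×22.5341² = 208.7413.

$208.74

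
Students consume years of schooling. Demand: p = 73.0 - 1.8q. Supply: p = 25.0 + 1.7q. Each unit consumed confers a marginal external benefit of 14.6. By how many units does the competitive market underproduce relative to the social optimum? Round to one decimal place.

4.2 units

Market equilibrium (private): 25.0 + 1.7q = 73.0 - 1.8q → q_m = 13.7143.
Social marginal benefit = demand + MEB = 87.6 - 1.8q.
Set SMB = MC: 87.6 - 1.8q = 25.0 + 1.7q → q* = 17.8857.
Gap = |13.7143 − 17.8857| = 4.1714.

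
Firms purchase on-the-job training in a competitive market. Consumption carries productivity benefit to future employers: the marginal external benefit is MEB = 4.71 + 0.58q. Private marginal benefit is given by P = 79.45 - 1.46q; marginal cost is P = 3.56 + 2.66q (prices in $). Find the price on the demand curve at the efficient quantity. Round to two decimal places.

Social marginal benefit = demand + MEB = 84.16 - 0.88q.
Set SMB = MC: 84.16 - 0.88q = 3.56 + 2.66q → q* = 22.7684.
Consumer price on the demand curve at q*: 79.45 − 1.46×22.7684 = 46.2081.

P = $46.21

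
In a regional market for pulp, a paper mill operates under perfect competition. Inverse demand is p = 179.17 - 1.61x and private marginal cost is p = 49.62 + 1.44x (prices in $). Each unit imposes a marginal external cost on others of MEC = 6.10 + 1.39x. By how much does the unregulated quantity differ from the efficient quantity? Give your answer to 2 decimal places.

14.67 units

Market equilibrium (private): 49.62 + 1.44x = 179.17 - 1.61x → x_m = 42.4754.
Social marginal cost = private MC + MEC = 55.72 + 2.83x.
Set SMC = demand: 55.72 + 2.83x = 179.17 - 1.61x → x* = 27.8041.
Gap = |42.4754 − 27.8041| = 14.6713.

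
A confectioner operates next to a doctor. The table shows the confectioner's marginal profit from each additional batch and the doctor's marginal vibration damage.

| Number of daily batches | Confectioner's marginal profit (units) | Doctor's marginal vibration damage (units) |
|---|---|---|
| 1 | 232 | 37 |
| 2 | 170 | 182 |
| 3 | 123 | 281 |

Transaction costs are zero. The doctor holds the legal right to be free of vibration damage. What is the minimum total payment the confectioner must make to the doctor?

Efficient level: marginal profit ≥ marginal vibration damage through level 1, so k* = 1.
With the doctor holding the right, the confectioner must at least compensate total damage at k*: 37 = 37.

37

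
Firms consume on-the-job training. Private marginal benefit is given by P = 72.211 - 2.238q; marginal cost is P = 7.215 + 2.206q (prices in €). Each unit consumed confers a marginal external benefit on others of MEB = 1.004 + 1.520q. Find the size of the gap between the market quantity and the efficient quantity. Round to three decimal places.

Market equilibrium (private): 7.215 + 2.206q = 72.211 - 2.238q → q_m = 14.6256.
Social marginal benefit = demand + MEB = 73.215 - 0.718q.
Set SMB = MC: 73.215 - 0.718q = 7.215 + 2.206q → q* = 22.5718.
Gap = |14.6256 − 22.5718| = 7.9462.

7.946 units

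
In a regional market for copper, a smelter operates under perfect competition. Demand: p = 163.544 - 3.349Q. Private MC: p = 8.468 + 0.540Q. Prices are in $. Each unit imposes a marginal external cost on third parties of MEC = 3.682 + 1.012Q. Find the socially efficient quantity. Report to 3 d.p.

Q* = 30.890

Social marginal cost = private MC + MEC = 12.150 + 1.552Q.
Set SMC = demand: 12.150 + 1.552Q = 163.544 - 3.349Q → Q* = 30.8904.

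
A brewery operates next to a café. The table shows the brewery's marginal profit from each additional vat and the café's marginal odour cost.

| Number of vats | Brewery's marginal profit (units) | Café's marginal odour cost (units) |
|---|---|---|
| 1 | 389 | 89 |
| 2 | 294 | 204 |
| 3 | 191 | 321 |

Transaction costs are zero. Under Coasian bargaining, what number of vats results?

2

Bargaining reaches the level where marginal profit last exceeds marginal odour cost.
That holds through level 2 (294 ≥ 204) but not at 3 (191 < 321).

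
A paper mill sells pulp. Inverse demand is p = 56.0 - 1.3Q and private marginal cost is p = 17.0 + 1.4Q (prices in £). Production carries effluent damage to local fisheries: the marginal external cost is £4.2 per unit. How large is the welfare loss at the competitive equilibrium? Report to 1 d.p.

Market equilibrium (private): 17.0 + 1.4Q = 56.0 - 1.3Q → Q_m = 14.4444.
Social marginal cost = private MC + MEC = 21.2 + 1.4Q.
Set SMC = demand: 21.2 + 1.4Q = 56.0 - 1.3Q → Q* = 12.8889.
The loss is the area between SMC and demand from Q* to Q_m; with linear curves that's a triangle of height MEC(Q_m).
DWL = ½ × 1.5555 × 4.2000 = 3.2666.

DWL = £3.3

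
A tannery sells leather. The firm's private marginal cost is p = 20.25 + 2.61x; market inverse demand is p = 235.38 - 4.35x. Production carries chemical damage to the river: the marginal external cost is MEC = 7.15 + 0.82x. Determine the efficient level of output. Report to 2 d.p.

Social marginal cost = private MC + MEC = 27.40 + 3.43x.
Set SMC = demand: 27.40 + 3.43x = 235.38 - 4.35x → x* = 26.7326.

x* = 26.73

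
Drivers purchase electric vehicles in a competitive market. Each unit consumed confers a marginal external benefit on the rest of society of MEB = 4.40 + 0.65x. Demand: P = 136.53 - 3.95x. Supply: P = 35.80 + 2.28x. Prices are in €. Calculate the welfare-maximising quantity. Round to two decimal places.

x* = 18.84

Social marginal benefit = demand + MEB = 140.93 - 3.30x.
Set SMB = MC: 140.93 - 3.30x = 35.80 + 2.28x → x* = 18.8405.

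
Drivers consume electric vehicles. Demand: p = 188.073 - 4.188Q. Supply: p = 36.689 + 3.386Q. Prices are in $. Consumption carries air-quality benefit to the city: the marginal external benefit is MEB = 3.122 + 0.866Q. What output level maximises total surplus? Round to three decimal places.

Q* = 23.033

Social marginal benefit = demand + MEB = 191.195 - 3.322Q.
Set SMB = MC: 191.195 - 3.322Q = 36.689 + 3.386Q → Q* = 23.0331.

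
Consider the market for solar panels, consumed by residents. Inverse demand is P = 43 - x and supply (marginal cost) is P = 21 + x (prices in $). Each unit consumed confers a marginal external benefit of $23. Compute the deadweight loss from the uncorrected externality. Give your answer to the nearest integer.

DWL = $132

Market equilibrium (private): 21 + x = 43 - x → x_m = 11.0000.
Social marginal benefit = demand + MEB = 66 - x.
Set SMB = MC: 66 - x = 21 + x → x* = 22.5000.
The welfare-loss triangle has base |x_m − x*| and height MEB(x_m) (the vertical gap between SMB and MC is zero at x* and MEB at x_m).
DWL = ½ × 11.5000 × 23.0000 = 132.2500.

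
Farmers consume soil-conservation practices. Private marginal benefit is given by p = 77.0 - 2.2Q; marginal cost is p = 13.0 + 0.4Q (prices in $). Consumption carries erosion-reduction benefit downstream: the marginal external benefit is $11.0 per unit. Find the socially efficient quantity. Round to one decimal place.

Q* = 28.8

Social marginal benefit = demand + MEB = 88.0 - 2.2Q.
Set SMB = MC: 88.0 - 2.2Q = 13.0 + 0.4Q → Q* = 28.8462.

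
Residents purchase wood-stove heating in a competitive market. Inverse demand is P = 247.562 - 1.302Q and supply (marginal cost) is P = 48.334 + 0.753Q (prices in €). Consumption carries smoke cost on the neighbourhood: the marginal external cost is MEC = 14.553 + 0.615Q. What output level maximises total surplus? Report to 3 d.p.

Q* = 69.167

Social marginal benefit = demand − MEC = 233.009 - 1.917Q.
Set SMB = MC: 233.009 - 1.917Q = 48.334 + 0.753Q → Q* = 69.1667.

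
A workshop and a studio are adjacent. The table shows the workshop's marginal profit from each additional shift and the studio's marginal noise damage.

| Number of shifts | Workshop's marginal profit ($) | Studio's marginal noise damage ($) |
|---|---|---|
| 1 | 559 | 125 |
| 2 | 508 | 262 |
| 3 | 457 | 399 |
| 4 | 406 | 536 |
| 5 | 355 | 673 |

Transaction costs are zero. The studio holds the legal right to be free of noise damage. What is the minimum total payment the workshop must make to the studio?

$786

Efficient level: marginal profit ≥ marginal noise damage through level 3, so k* = 3.
With the studio holding the right, the workshop must at least compensate total damage at k*: 125 + 262 + 399 = 786.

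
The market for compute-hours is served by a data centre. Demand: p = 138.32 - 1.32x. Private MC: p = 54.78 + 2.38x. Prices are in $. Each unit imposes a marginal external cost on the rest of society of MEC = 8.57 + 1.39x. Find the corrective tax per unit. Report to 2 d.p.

tax = $29.04 per unit

Social marginal cost = private MC + MEC = 63.35 + 3.77x.
Set SMC = demand: 63.35 + 3.77x = 138.32 - 1.32x → x* = 14.7289.
The Pigouvian tax equals MEC at x*: 8.57 + 1.39×14.7289 = 29.0432.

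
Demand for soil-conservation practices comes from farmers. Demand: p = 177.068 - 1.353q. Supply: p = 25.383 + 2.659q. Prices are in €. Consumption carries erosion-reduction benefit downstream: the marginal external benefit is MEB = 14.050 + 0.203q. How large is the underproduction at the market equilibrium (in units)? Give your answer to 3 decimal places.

5.704 units

Market equilibrium (private): 25.383 + 2.659q = 177.068 - 1.353q → q_m = 37.8078.
Social marginal benefit = demand + MEB = 191.118 - 1.150q.
Set SMB = MC: 191.118 - 1.150q = 25.383 + 2.659q → q* = 43.5114.
Gap = |37.8078 − 43.5114| = 5.7036.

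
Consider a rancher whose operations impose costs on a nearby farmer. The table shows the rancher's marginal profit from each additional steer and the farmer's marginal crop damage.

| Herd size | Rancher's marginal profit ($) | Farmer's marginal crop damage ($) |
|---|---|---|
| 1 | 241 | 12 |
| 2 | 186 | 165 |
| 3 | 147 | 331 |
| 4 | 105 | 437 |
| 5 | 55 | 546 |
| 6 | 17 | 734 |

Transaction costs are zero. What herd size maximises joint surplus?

Bargaining reaches the level where marginal profit last exceeds marginal crop damage.
That holds through level 2 (186 ≥ 165) but not at 3 (147 < 331).

2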